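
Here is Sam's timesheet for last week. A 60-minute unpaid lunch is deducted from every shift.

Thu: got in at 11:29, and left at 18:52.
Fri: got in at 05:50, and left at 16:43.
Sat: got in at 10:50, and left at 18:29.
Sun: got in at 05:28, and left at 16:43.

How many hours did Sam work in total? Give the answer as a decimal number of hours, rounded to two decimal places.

Thu: 11:29–18:52 = 7 h 23 min; less 60 min break → 6 h 23 min
Fri: 05:50–16:43 = 10 h 53 min; less 60 min break → 9 h 53 min
Sat: 10:50–18:29 = 7 h 39 min; less 60 min break → 6 h 39 min
Sun: 05:28–16:43 = 11 h 15 min; less 60 min break → 10 h 15 min
Total: 6 h 23 min + 9 h 53 min + 6 h 39 min + 10 h 15 min = 33 h 10 min.

33.17 hours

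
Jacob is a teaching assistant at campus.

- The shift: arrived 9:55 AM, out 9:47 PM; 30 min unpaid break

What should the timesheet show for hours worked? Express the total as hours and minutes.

11 h 22 min

The shift: 9:55 AM–9:47 PM = 11 h 52 min; less 30 min break → 11 h 22 min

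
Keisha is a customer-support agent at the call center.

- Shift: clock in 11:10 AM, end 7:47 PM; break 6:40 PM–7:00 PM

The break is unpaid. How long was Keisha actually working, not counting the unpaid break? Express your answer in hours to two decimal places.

8.28 hours

Shift: 11:10 AM–7:47 PM = 8 h 37 min; less 20 min break → 8 h 17 min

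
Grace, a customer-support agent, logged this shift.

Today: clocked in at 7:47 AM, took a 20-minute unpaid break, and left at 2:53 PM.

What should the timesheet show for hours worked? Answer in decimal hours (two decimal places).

Today: 7:47 AM–2:53 PM = 7 h 6 min; less 20 min break → 6 h 46 min

6.77 hours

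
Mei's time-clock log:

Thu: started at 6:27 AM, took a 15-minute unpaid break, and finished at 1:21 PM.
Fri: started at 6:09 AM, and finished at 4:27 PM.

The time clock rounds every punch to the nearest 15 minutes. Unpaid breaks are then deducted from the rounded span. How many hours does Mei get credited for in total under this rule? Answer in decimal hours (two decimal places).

16.75 hours

Thu: in 6:27 AM→6:30 AM, out 1:21 PM→1:15 PM; 6 h 45 min − 15 min = 6 h 30 min
Fri: in 6:09 AM→6:15 AM, out 4:27 PM→4:30 PM; 10 h 15 min
Total credited: 16 h 45 min.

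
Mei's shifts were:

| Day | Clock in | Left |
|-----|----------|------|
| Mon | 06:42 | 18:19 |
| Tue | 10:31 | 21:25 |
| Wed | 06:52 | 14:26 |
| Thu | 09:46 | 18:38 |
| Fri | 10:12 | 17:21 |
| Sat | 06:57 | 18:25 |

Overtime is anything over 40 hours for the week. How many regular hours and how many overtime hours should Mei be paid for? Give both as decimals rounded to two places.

Regular 40.00 hours, overtime 17.57 hours

Mon: 06:42–18:19 = 11 h 37 min
Tue: 10:31–21:25 = 10 h 54 min
Wed: 06:52–14:26 = 7 h 34 min
Thu: 09:46–18:38 = 8 h 52 min
Fri: 10:12–17:21 = 7 h 9 min
Sat: 06:57–18:25 = 11 h 28 min
Total worked: 57 h 34 min = 57.57 h.
Threshold 40 h → overtime 17 h 34 min, regular 40 h 0 min.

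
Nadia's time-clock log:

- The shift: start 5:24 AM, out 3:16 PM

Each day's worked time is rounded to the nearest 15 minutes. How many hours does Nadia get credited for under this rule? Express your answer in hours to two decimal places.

9.75 hours

The shift: 5:24 AM–3:16 PM = 9 h 52 min → rounds to 9 h 45 min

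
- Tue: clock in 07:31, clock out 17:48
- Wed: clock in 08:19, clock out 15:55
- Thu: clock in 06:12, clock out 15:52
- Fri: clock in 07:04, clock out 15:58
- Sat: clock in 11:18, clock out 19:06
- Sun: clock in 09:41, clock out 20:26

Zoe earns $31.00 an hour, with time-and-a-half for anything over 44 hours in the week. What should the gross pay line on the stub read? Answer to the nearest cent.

Tue: 07:31–17:48 = 10 h 17 min
Wed: 08:19–15:55 = 7 h 36 min
Thu: 06:12–15:52 = 9 h 40 min
Fri: 07:04–15:58 = 8 h 54 min
Sat: 11:18–19:06 = 7 h 48 min
Sun: 09:41–20:26 = 10 h 45 min
Total worked: 55 h 0 min = 3300 min.
Regular 44 h 0 min = 2640 min at $31.00/h; overtime 11 h 0 min = 660 min at $46.50/h.
Pay = (2640 × $31.00 + 660 × $46.50) ÷ 60 = $1875.50.

$1875.50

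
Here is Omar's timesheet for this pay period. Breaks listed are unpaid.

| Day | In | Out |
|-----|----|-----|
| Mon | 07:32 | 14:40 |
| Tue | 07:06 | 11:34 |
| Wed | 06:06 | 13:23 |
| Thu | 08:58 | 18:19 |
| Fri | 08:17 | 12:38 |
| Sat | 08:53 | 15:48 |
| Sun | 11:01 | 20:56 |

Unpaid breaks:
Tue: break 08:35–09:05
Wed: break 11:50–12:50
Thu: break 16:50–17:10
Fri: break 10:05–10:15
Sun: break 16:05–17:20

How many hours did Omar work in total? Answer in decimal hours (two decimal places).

46.17 hours

Mon: 07:32–14:40 = 7 h 8 min
Tue: 07:06–11:34 = 4 h 28 min; less 30 min break → 3 h 58 min
Wed: 06:06–13:23 = 7 h 17 min; less 60 min break → 6 h 17 min
Thu: 08:58–18:19 = 9 h 21 min; less 20 min break → 9 h 1 min
Fri: 08:17–12:38 = 4 h 21 min; less 10 min break → 4 h 11 min
Sat: 08:53–15:48 = 6 h 55 min
Sun: 11:01–20:56 = 9 h 55 min; less 75 min break → 8 h 40 min
Total: 7 h 8 min + 3 h 58 min + 6 h 17 min + 9 h 1 min + 4 h 11 min + 6 h 55 min + 8 h 40 min = 46 h 10 min.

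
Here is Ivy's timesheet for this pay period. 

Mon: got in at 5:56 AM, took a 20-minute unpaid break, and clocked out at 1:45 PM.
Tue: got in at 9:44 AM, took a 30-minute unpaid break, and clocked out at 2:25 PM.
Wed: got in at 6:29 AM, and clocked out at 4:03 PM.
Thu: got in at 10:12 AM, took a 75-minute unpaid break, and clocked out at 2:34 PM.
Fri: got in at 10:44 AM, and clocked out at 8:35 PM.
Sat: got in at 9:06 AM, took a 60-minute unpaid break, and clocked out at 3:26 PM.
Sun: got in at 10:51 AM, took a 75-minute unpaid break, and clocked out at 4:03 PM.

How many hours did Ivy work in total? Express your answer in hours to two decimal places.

43.48 hours

Mon: 5:56 AM–1:45 PM = 7 h 49 min; less 20 min break → 7 h 29 min
Tue: 9:44 AM–2:25 PM = 4 h 41 min; less 30 min break → 4 h 11 min
Wed: 6:29 AM–4:03 PM = 9 h 34 min
Thu: 10:12 AM–2:34 PM = 4 h 22 min; less 75 min break → 3 h 7 min
Fri: 10:44 AM–8:35 PM = 9 h 51 min
Sat: 9:06 AM–3:26 PM = 6 h 20 min; less 60 min break → 5 h 20 min
Sun: 10:51 AM–4:03 PM = 5 h 12 min; less 75 min break → 3 h 57 min
Total: 7 h 29 min + 4 h 11 min + 9 h 34 min + 3 h 7 min + 9 h 51 min + 5 h 20 min + 3 h 57 min = 43 h 29 min.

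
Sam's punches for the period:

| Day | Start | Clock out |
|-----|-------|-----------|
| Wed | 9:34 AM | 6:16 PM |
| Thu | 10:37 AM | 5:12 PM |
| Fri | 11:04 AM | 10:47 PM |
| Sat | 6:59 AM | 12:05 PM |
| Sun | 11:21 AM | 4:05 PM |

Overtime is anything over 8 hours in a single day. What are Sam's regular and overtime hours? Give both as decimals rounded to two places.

Wed: 9:34 AM–6:16 PM = 8 h 42 min
Thu: 10:37 AM–5:12 PM = 6 h 35 min
Fri: 11:04 AM–10:47 PM = 11 h 43 min
Sat: 6:59 AM–12:05 PM = 5 h 6 min
Sun: 11:21 AM–4:05 PM = 4 h 44 min
Wed reg 8 h 0 min / OT 0 h 42 min; Thu reg 6 h 35 min / OT 0 h 0 min; Fri reg 8 h 0 min / OT 3 h 43 min; Sat reg 5 h 6 min / OT 0 h 0 min; Sun reg 4 h 44 min / OT 0 h 0 min.
Totals: regular 32 h 25 min, overtime 4 h 25 min.

Regular 32.42 hours, overtime 4.42 hours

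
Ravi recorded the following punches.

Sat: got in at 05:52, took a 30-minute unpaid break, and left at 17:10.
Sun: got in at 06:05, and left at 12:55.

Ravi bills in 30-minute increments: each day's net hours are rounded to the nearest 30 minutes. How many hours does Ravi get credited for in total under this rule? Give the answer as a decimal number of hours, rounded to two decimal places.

18.00 hours

Sat: 05:52–17:10 = 11 h 18 min − 30 min = 10 h 48 min → rounds to 11 h 0 min
Sun: 06:05–12:55 = 6 h 50 min → rounds to 7 h 0 min
Total credited: 18 h 0 min.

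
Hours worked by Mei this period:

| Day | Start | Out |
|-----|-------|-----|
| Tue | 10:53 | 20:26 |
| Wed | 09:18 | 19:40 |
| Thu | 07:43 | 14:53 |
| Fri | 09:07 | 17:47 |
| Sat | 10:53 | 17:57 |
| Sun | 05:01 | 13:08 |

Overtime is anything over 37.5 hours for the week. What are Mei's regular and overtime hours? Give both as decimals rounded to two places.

Tue: 10:53–20:26 = 9 h 33 min
Wed: 09:18–19:40 = 10 h 22 min
Thu: 07:43–14:53 = 7 h 10 min
Fri: 09:07–17:47 = 8 h 40 min
Sat: 10:53–17:57 = 7 h 4 min
Sun: 05:01–13:08 = 8 h 7 min
Total worked: 50 h 56 min = 50.93 h.
Threshold 37.5 h → overtime 13 h 26 min, regular 37 h 30 min.

Regular 37.50 hours, overtime 13.43 hours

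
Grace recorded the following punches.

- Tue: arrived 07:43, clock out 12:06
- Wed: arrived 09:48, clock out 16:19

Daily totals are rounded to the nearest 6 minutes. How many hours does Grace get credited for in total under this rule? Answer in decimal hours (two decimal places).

10.90 hours

Tue: 07:43–12:06 = 4 h 23 min → rounds to 4 h 24 min
Wed: 09:48–16:19 = 6 h 31 min → rounds to 6 h 30 min
Total credited: 10 h 54 min.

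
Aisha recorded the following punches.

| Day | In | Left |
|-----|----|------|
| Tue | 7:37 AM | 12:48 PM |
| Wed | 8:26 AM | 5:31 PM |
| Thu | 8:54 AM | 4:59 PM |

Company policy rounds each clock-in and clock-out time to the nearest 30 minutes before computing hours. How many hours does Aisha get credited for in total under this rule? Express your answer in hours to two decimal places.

22.50 hours

Tue: in 7:37 AM→7:30 AM, out 12:48 PM→1:00 PM; 5 h 30 min
Wed: in 8:26 AM→8:30 AM, out 5:31 PM→5:30 PM; 9 h 0 min
Thu: in 8:54 AM→9:00 AM, out 4:59 PM→5:00 PM; 8 h 0 min
Total credited: 22 h 30 min.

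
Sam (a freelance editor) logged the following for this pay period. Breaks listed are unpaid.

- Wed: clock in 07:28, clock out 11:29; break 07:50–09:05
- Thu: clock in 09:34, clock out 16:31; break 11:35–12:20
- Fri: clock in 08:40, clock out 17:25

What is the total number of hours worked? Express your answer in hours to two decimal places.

Wed: 07:28–11:29 = 4 h 1 min; less 75 min break → 2 h 46 min
Thu: 09:34–16:31 = 6 h 57 min; less 45 min break → 6 h 12 min
Fri: 08:40–17:25 = 8 h 45 min
Total: 2 h 46 min + 6 h 12 min + 8 h 45 min = 17 h 43 min.

17.72 hours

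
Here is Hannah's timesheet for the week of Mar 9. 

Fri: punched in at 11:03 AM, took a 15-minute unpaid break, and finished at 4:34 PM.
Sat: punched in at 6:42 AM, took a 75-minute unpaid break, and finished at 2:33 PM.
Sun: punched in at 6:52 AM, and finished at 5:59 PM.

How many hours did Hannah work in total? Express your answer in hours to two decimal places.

Fri: 11:03 AM–4:34 PM = 5 h 31 min; less 15 min break → 5 h 16 min
Sat: 6:42 AM–2:33 PM = 7 h 51 min; less 75 min break → 6 h 36 min
Sun: 6:52 AM–5:59 PM = 11 h 7 min
Total: 5 h 16 min + 6 h 36 min + 11 h 7 min = 22 h 59 min.

22.98 hours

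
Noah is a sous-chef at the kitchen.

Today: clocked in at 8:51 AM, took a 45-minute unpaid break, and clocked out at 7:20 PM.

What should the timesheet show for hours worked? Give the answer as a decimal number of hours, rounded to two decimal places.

Today: 8:51 AM–7:20 PM = 10 h 29 min; less 45 min break → 9 h 44 min

9.73 hours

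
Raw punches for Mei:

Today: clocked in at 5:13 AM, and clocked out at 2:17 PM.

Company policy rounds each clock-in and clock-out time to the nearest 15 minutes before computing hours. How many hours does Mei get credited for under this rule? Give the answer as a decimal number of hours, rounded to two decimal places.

9.00 hours

Today: in 5:13 AM→5:15 AM, out 2:17 PM→2:15 PM; 9 h 0 min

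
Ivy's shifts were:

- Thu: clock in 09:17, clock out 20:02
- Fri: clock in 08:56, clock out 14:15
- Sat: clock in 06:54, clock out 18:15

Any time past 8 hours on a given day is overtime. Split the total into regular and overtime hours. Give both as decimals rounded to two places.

Thu: 09:17–20:02 = 10 h 45 min
Fri: 08:56–14:15 = 5 h 19 min
Sat: 06:54–18:15 = 11 h 21 min
Thu reg 8 h 0 min / OT 2 h 45 min; Fri reg 5 h 19 min / OT 0 h 0 min; Sat reg 8 h 0 min / OT 3 h 21 min.
Totals: regular 21 h 19 min, overtime 6 h 6 min.

Regular 21.32 hours, overtime 6.10 hours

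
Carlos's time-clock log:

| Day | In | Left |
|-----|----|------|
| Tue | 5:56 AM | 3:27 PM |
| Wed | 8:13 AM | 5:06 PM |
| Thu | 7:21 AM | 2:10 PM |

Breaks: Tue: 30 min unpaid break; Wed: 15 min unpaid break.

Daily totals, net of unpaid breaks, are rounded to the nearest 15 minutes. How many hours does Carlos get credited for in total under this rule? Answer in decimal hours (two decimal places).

24.50 hours

Tue: 5:56 AM–3:27 PM = 9 h 31 min − 30 min = 9 h 1 min → rounds to 9 h 0 min
Wed: 8:13 AM–5:06 PM = 8 h 53 min − 15 min = 8 h 38 min → rounds to 8 h 45 min
Thu: 7:21 AM–2:10 PM = 6 h 49 min → rounds to 6 h 45 min
Total credited: 24 h 30 min.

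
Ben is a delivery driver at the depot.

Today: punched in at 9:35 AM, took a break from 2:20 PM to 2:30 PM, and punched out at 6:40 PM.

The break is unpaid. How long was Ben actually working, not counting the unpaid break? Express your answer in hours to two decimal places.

8.92 hours

Today: 9:35 AM–6:40 PM = 9 h 5 min; less 10 min break → 8 h 55 min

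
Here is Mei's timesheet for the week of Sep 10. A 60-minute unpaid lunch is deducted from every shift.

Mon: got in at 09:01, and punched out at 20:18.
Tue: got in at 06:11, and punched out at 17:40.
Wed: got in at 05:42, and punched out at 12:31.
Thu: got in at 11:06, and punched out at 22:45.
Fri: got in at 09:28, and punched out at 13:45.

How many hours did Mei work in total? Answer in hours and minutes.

Mon: 09:01–20:18 = 11 h 17 min; less 60 min break → 10 h 17 min
Tue: 06:11–17:40 = 11 h 29 min; less 60 min break → 10 h 29 min
Wed: 05:42–12:31 = 6 h 49 min; less 60 min break → 5 h 49 min
Thu: 11:06–22:45 = 11 h 39 min; less 60 min break → 10 h 39 min
Fri: 09:28–13:45 = 4 h 17 min; less 60 min break → 3 h 17 min
Total: 10 h 17 min + 10 h 29 min + 5 h 49 min + 10 h 39 min + 3 h 17 min = 40 h 31 min.

40 h 31 min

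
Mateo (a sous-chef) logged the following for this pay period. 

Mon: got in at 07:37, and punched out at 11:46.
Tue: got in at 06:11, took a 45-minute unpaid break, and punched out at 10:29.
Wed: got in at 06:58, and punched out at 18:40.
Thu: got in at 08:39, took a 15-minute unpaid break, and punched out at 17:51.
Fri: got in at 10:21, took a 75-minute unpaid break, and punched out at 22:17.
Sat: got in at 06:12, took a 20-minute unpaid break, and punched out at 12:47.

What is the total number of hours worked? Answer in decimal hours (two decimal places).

45.28 hours

Mon: 07:37–11:46 = 4 h 9 min
Tue: 06:11–10:29 = 4 h 18 min; less 45 min break → 3 h 33 min
Wed: 06:58–18:40 = 11 h 42 min
Thu: 08:39–17:51 = 9 h 12 min; less 15 min break → 8 h 57 min
Fri: 10:21–22:17 = 11 h 56 min; less 75 min break → 10 h 41 min
Sat: 06:12–12:47 = 6 h 35 min; less 20 min break → 6 h 15 min
Total: 4 h 9 min + 3 h 33 min + 11 h 42 min + 8 h 57 min + 10 h 41 min + 6 h 15 min = 45 h 17 min.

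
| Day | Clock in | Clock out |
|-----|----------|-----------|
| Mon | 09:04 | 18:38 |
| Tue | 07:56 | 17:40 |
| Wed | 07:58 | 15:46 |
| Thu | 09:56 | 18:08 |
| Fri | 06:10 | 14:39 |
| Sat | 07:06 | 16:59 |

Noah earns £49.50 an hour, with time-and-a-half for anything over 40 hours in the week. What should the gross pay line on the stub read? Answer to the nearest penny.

£2994.75

Mon: 09:04–18:38 = 9 h 34 min
Tue: 07:56–17:40 = 9 h 44 min
Wed: 07:58–15:46 = 7 h 48 min
Thu: 09:56–18:08 = 8 h 12 min
Fri: 06:10–14:39 = 8 h 29 min
Sat: 07:06–16:59 = 9 h 53 min
Total worked: 53 h 40 min = 3220 min.
Regular 40 h 0 min = 2400 min at £49.50/h; overtime 13 h 40 min = 820 min at £74.25/h.
Pay = (2400 × £49.50 + 820 × £74.25) ÷ 60 = £2994.75.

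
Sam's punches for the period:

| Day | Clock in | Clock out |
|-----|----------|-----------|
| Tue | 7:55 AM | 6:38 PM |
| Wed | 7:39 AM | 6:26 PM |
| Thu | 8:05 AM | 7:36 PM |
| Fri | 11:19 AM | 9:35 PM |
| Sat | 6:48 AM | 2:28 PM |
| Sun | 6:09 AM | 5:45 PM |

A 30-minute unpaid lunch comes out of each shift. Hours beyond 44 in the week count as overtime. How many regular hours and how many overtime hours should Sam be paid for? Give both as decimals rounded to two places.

Regular 44.00 hours, overtime 15.55 hours

Tue: 7:55 AM–6:38 PM = 10 h 43 min; less 30 min break → 10 h 13 min
Wed: 7:39 AM–6:26 PM = 10 h 47 min; less 30 min break → 10 h 17 min
Thu: 8:05 AM–7:36 PM = 11 h 31 min; less 30 min break → 11 h 1 min
Fri: 11:19 AM–9:35 PM = 10 h 16 min; less 30 min break → 9 h 46 min
Sat: 6:48 AM–2:28 PM = 7 h 40 min; less 30 min break → 7 h 10 min
Sun: 6:09 AM–5:45 PM = 11 h 36 min; less 30 min break → 11 h 6 min
Total worked: 59 h 33 min = 59.55 h.
Threshold 44 h → overtime 15 h 33 min, regular 44 h 0 min.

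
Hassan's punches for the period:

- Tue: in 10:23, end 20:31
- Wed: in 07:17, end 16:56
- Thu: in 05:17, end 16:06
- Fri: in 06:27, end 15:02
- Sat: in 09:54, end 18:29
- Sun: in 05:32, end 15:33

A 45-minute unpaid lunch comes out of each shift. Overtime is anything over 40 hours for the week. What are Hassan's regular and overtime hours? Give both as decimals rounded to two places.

Tue: 10:23–20:31 = 10 h 8 min; less 45 min break → 9 h 23 min
Wed: 07:17–16:56 = 9 h 39 min; less 45 min break → 8 h 54 min
Thu: 05:17–16:06 = 10 h 49 min; less 45 min break → 10 h 4 min
Fri: 06:27–15:02 = 8 h 35 min; less 45 min break → 7 h 50 min
Sat: 09:54–18:29 = 8 h 35 min; less 45 min break → 7 h 50 min
Sun: 05:32–15:33 = 10 h 1 min; less 45 min break → 9 h 16 min
Total worked: 53 h 17 min = 53.28 h.
Threshold 40 h → overtime 13 h 17 min, regular 40 h 0 min.

Regular 40.00 hours, overtime 13.28 hours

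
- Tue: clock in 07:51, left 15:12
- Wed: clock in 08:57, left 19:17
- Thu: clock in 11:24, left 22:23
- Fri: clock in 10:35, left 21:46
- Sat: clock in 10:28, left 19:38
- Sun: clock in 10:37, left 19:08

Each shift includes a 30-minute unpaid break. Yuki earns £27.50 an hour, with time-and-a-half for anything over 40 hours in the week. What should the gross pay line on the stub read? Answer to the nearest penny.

Tue: 07:51–15:12 = 7 h 21 min; less 30 min break → 6 h 51 min
Wed: 08:57–19:17 = 10 h 20 min; less 30 min break → 9 h 50 min
Thu: 11:24–22:23 = 10 h 59 min; less 30 min break → 10 h 29 min
Fri: 10:35–21:46 = 11 h 11 min; less 30 min break → 10 h 41 min
Sat: 10:28–19:38 = 9 h 10 min; less 30 min break → 8 h 40 min
Sun: 10:37–19:08 = 8 h 31 min; less 30 min break → 8 h 1 min
Total worked: 54 h 32 min = 3272 min.
Regular 40 h 0 min = 2400 min at £27.50/h; overtime 14 h 32 min = 872 min at £41.25/h.
Pay = (2400 × £27.50 + 872 × £41.25) ÷ 60 = £1699.50.

£1699.50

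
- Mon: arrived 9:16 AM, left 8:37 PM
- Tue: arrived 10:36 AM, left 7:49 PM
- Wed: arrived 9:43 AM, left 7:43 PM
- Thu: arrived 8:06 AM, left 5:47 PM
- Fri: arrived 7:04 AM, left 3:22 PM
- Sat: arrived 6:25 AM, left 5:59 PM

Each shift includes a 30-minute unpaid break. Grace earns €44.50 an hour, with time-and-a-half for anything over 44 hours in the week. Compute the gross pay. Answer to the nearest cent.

Mon: 9:16 AM–8:37 PM = 11 h 21 min; less 30 min break → 10 h 51 min
Tue: 10:36 AM–7:49 PM = 9 h 13 min; less 30 min break → 8 h 43 min
Wed: 9:43 AM–7:43 PM = 10 h 0 min; less 30 min break → 9 h 30 min
Thu: 8:06 AM–5:47 PM = 9 h 41 min; less 30 min break → 9 h 11 min
Fri: 7:04 AM–3:22 PM = 8 h 18 min; less 30 min break → 7 h 48 min
Sat: 6:25 AM–5:59 PM = 11 h 34 min; less 30 min break → 11 h 4 min
Total worked: 57 h 7 min = 3427 min.
Regular 44 h 0 min = 2640 min at €44.50/h; overtime 13 h 7 min = 787 min at €66.75/h.
Pay = (2640 × €44.50 + 787 × €66.75) ÷ 60 = €2833.54.

€2833.54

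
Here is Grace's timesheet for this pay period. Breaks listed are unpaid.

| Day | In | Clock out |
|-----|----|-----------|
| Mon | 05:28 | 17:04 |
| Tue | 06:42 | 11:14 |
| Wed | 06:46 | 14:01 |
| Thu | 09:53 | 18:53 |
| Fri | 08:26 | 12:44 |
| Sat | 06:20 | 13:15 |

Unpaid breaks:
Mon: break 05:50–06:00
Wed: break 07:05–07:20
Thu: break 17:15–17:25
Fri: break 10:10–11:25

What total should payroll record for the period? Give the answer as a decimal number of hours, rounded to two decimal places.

41.77 hours

Mon: 05:28–17:04 = 11 h 36 min; less 10 min break → 11 h 26 min
Tue: 06:42–11:14 = 4 h 32 min
Wed: 06:46–14:01 = 7 h 15 min; less 15 min break → 7 h 0 min
Thu: 09:53–18:53 = 9 h 0 min; less 10 min break → 8 h 50 min
Fri: 08:26–12:44 = 4 h 18 min; less 75 min break → 3 h 3 min
Sat: 06:20–13:15 = 6 h 55 min
Total: 11 h 26 min + 4 h 32 min + 7 h 0 min + 8 h 50 min + 3 h 3 min + 6 h 55 min = 41 h 46 min.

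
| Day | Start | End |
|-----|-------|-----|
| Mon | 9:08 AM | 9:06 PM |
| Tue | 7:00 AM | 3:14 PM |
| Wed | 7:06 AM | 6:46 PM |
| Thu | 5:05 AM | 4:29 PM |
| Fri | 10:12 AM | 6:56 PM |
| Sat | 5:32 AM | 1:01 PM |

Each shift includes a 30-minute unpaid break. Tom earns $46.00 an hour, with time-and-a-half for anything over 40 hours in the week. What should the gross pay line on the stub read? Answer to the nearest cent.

$2977.35

Mon: 9:08 AM–9:06 PM = 11 h 58 min; less 30 min break → 11 h 28 min
Tue: 7:00 AM–3:14 PM = 8 h 14 min; less 30 min break → 7 h 44 min
Wed: 7:06 AM–6:46 PM = 11 h 40 min; less 30 min break → 11 h 10 min
Thu: 5:05 AM–4:29 PM = 11 h 24 min; less 30 min break → 10 h 54 min
Fri: 10:12 AM–6:56 PM = 8 h 44 min; less 30 min break → 8 h 14 min
Sat: 5:32 AM–1:01 PM = 7 h 29 min; less 30 min break → 6 h 59 min
Total worked: 56 h 29 min = 3389 min.
Regular 40 h 0 min = 2400 min at $46.00/h; overtime 16 h 29 min = 989 min at $69.00/h.
Pay = (2400 × $46.00 + 989 × $69.00) ÷ 60 = $2977.35.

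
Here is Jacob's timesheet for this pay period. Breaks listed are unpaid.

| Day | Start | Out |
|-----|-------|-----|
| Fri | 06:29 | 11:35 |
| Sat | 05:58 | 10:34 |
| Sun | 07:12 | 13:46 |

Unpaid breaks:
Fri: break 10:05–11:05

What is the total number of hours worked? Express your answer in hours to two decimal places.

Fri: 06:29–11:35 = 5 h 6 min; less 60 min break → 4 h 6 min
Sat: 05:58–10:34 = 4 h 36 min
Sun: 07:12–13:46 = 6 h 34 min
Total: 4 h 6 min + 4 h 36 min + 6 h 34 min = 15 h 16 min.

15.27 hours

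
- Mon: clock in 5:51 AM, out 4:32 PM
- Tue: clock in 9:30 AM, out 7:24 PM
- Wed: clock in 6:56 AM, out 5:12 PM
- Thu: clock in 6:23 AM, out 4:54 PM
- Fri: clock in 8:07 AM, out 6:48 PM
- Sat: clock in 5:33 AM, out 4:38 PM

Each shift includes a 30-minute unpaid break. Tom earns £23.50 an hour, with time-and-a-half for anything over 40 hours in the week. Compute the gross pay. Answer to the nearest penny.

£1649.70

Mon: 5:51 AM–4:32 PM = 10 h 41 min; less 30 min break → 10 h 11 min
Tue: 9:30 AM–7:24 PM = 9 h 54 min; less 30 min break → 9 h 24 min
Wed: 6:56 AM–5:12 PM = 10 h 16 min; less 30 min break → 9 h 46 min
Thu: 6:23 AM–4:54 PM = 10 h 31 min; less 30 min break → 10 h 1 min
Fri: 8:07 AM–6:48 PM = 10 h 41 min; less 30 min break → 10 h 11 min
Sat: 5:33 AM–4:38 PM = 11 h 5 min; less 30 min break → 10 h 35 min
Total worked: 60 h 8 min = 3608 min.
Regular 40 h 0 min = 2400 min at £23.50/h; overtime 20 h 8 min = 1208 min at £35.25/h.
Pay = (2400 × £23.50 + 1208 × £35.25) ÷ 60 = £1649.70.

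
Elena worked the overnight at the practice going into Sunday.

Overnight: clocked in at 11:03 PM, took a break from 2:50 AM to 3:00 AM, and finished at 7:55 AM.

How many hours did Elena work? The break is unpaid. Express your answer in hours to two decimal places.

8.70 hours

Overnight: 11:03 PM → midnight = 0 h 57 min; midnight → 7:55 AM = 7 h 55 min; span 8 h 52 min; less 10 min break → 8 h 42 min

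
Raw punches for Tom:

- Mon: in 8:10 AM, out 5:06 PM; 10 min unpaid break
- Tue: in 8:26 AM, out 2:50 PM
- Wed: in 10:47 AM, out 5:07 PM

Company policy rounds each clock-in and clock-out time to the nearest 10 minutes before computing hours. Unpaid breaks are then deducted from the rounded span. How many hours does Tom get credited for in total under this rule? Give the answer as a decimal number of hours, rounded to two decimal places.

Mon: in 8:10 AM→8:10 AM, out 5:06 PM→5:10 PM; 9 h 0 min − 10 min = 8 h 50 min
Tue: in 8:26 AM→8:30 AM, out 2:50 PM→2:50 PM; 6 h 20 min
Wed: in 10:47 AM→10:50 AM, out 5:07 PM→5:10 PM; 6 h 20 min
Total credited: 21 h 30 min.

21.50 hours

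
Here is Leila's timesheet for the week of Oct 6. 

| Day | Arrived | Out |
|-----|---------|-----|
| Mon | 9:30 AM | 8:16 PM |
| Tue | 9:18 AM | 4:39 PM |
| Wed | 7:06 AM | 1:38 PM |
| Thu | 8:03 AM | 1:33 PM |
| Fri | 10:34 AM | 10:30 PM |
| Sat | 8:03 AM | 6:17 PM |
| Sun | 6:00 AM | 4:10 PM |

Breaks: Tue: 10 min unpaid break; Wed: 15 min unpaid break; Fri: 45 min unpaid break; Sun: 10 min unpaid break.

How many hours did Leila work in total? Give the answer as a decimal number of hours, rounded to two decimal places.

Mon: 9:30 AM–8:16 PM = 10 h 46 min
Tue: 9:18 AM–4:39 PM = 7 h 21 min; less 10 min break → 7 h 11 min
Wed: 7:06 AM–1:38 PM = 6 h 32 min; less 15 min break → 6 h 17 min
Thu: 8:03 AM–1:33 PM = 5 h 30 min
Fri: 10:34 AM–10:30 PM = 11 h 56 min; less 45 min break → 11 h 11 min
Sat: 8:03 AM–6:17 PM = 10 h 14 min
Sun: 6:00 AM–4:10 PM = 10 h 10 min; less 10 min break → 10 h 0 min
Total: 10 h 46 min + 7 h 11 min + 6 h 17 min + 5 h 30 min + 11 h 11 min + 10 h 14 min + 10 h 0 min = 61 h 9 min.

61.15 hours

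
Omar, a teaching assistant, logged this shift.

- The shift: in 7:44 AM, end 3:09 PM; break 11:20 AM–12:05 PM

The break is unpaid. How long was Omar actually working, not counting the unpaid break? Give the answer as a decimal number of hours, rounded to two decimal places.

The shift: 7:44 AM–3:09 PM = 7 h 25 min; less 45 min break → 6 h 40 min

6.67 hours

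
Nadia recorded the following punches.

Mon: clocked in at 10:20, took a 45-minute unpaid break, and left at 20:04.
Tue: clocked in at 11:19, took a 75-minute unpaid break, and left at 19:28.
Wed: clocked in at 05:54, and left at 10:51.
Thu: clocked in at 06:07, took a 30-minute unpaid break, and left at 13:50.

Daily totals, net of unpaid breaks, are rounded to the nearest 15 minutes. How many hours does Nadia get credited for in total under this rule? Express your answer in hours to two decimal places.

Mon: 10:20–20:04 = 9 h 44 min − 45 min = 8 h 59 min → rounds to 9 h 0 min
Tue: 11:19–19:28 = 8 h 9 min − 75 min = 6 h 54 min → rounds to 7 h 0 min
Wed: 05:54–10:51 = 4 h 57 min → rounds to 5 h 0 min
Thu: 06:07–13:50 = 7 h 43 min − 30 min = 7 h 13 min → rounds to 7 h 15 min
Total credited: 28 h 15 min.

28.25 hours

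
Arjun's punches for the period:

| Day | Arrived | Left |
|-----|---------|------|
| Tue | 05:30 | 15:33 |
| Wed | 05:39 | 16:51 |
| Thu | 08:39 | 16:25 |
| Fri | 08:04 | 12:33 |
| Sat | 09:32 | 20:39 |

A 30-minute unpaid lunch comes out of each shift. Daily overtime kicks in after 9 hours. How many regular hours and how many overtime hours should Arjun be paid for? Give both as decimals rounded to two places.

Regular 38.25 hours, overtime 3.87 hours

Tue: 05:30–15:33 = 10 h 3 min; less 30 min break → 9 h 33 min
Wed: 05:39–16:51 = 11 h 12 min; less 30 min break → 10 h 42 min
Thu: 08:39–16:25 = 7 h 46 min; less 30 min break → 7 h 16 min
Fri: 08:04–12:33 = 4 h 29 min; less 30 min break → 3 h 59 min
Sat: 09:32–20:39 = 11 h 7 min; less 30 min break → 10 h 37 min
Tue reg 9 h 0 min / OT 0 h 33 min; Wed reg 9 h 0 min / OT 1 h 42 min; Thu reg 7 h 16 min / OT 0 h 0 min; Fri reg 3 h 59 min / OT 0 h 0 min; Sat reg 9 h 0 min / OT 1 h 37 min.
Totals: regular 38 h 15 min, overtime 3 h 52 min.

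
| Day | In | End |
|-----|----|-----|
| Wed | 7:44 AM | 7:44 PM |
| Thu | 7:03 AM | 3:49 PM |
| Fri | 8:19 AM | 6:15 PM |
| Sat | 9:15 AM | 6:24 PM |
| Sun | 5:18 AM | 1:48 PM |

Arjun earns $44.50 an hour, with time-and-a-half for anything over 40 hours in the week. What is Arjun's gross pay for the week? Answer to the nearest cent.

Wed: 7:44 AM–7:44 PM = 12 h 0 min
Thu: 7:03 AM–3:49 PM = 8 h 46 min
Fri: 8:19 AM–6:15 PM = 9 h 56 min
Sat: 9:15 AM–6:24 PM = 9 h 9 min
Sun: 5:18 AM–1:48 PM = 8 h 30 min
Total worked: 48 h 21 min = 2901 min.
Regular 40 h 0 min = 2400 min at $44.50/h; overtime 8 h 21 min = 501 min at $66.75/h.
Pay = (2400 × $44.50 + 501 × $66.75) ÷ 60 = $2337.36.

$2337.36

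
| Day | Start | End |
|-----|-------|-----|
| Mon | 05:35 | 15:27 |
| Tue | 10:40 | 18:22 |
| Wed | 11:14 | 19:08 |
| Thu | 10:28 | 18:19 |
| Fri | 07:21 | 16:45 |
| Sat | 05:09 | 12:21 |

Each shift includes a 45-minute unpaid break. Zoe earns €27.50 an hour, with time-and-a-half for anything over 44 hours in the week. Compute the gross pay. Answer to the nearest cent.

€1268.44

Mon: 05:35–15:27 = 9 h 52 min; less 45 min break → 9 h 7 min
Tue: 10:40–18:22 = 7 h 42 min; less 45 min break → 6 h 57 min
Wed: 11:14–19:08 = 7 h 54 min; less 45 min break → 7 h 9 min
Thu: 10:28–18:19 = 7 h 51 min; less 45 min break → 7 h 6 min
Fri: 07:21–16:45 = 9 h 24 min; less 45 min break → 8 h 39 min
Sat: 05:09–12:21 = 7 h 12 min; less 45 min break → 6 h 27 min
Total worked: 45 h 25 min = 2725 min.
Regular 44 h 0 min = 2640 min at €27.50/h; overtime 1 h 25 min = 85 min at €41.25/h.
Pay = (2640 × €27.50 + 85 × €41.25) ÷ 60 = €1268.44.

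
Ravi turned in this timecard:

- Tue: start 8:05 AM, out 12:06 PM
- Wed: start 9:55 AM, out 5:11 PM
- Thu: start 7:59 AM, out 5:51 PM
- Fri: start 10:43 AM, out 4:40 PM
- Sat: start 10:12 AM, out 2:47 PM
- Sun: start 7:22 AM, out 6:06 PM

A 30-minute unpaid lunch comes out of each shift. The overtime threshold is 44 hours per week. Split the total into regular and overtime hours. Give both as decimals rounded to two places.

Regular 39.42 hours, overtime 0.00 hours

Tue: 8:05 AM–12:06 PM = 4 h 1 min; less 30 min break → 3 h 31 min
Wed: 9:55 AM–5:11 PM = 7 h 16 min; less 30 min break → 6 h 46 min
Thu: 7:59 AM–5:51 PM = 9 h 52 min; less 30 min break → 9 h 22 min
Fri: 10:43 AM–4:40 PM = 5 h 57 min; less 30 min break → 5 h 27 min
Sat: 10:12 AM–2:47 PM = 4 h 35 min; less 30 min break → 4 h 5 min
Sun: 7:22 AM–6:06 PM = 10 h 44 min; less 30 min break → 10 h 14 min
Total worked: 39 h 25 min = 39.42 h.
Threshold 44 h → overtime 0 h 0 min, regular 39 h 25 min.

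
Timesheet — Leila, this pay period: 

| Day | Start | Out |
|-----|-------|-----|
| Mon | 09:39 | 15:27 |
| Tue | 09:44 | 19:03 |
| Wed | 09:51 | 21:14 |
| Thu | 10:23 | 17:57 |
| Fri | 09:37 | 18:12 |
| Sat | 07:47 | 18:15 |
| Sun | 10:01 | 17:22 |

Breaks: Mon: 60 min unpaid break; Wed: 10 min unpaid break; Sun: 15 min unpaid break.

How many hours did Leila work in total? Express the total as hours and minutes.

59 h 3 min

Mon: 09:39–15:27 = 5 h 48 min; less 60 min break → 4 h 48 min
Tue: 09:44–19:03 = 9 h 19 min
Wed: 09:51–21:14 = 11 h 23 min; less 10 min break → 11 h 13 min
Thu: 10:23–17:57 = 7 h 34 min
Fri: 09:37–18:12 = 8 h 35 min
Sat: 07:47–18:15 = 10 h 28 min
Sun: 10:01–17:22 = 7 h 21 min; less 15 min break → 7 h 6 min
Total: 4 h 48 min + 9 h 19 min + 11 h 13 min + 7 h 34 min + 8 h 35 min + 10 h 28 min + 7 h 6 min = 59 h 3 min.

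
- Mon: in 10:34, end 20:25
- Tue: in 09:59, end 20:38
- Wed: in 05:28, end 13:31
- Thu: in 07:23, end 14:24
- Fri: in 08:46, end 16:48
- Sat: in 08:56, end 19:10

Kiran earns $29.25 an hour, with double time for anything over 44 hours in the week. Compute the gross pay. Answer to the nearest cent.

Mon: 10:34–20:25 = 9 h 51 min
Tue: 09:59–20:38 = 10 h 39 min
Wed: 05:28–13:31 = 8 h 3 min
Thu: 07:23–14:24 = 7 h 1 min
Fri: 08:46–16:48 = 8 h 2 min
Sat: 08:56–19:10 = 10 h 14 min
Total worked: 53 h 50 min = 3230 min.
Regular 44 h 0 min = 2640 min at $29.25/h; overtime 9 h 50 min = 590 min at $58.50/h.
Pay = (2640 × $29.25 + 590 × $58.50) ÷ 60 = $1862.25.

$1862.25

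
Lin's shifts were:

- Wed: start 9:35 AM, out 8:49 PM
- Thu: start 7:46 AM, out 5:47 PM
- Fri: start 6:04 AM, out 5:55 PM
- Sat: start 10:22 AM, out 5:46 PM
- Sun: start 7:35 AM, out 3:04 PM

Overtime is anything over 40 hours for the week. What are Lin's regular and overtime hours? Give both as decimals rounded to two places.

Wed: 9:35 AM–8:49 PM = 11 h 14 min
Thu: 7:46 AM–5:47 PM = 10 h 1 min
Fri: 6:04 AM–5:55 PM = 11 h 51 min
Sat: 10:22 AM–5:46 PM = 7 h 24 min
Sun: 7:35 AM–3:04 PM = 7 h 29 min
Total worked: 47 h 59 min = 47.98 h.
Threshold 40 h → overtime 7 h 59 min, regular 40 h 0 min.

Regular 40.00 hours, overtime 7.98 hours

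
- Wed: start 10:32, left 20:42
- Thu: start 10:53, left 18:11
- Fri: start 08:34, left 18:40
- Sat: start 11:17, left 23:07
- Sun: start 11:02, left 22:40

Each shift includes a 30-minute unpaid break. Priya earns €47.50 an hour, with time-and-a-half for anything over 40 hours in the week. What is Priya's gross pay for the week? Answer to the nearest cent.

Wed: 10:32–20:42 = 10 h 10 min; less 30 min break → 9 h 40 min
Thu: 10:53–18:11 = 7 h 18 min; less 30 min break → 6 h 48 min
Fri: 08:34–18:40 = 10 h 6 min; less 30 min break → 9 h 36 min
Sat: 11:17–23:07 = 11 h 50 min; less 30 min break → 11 h 20 min
Sun: 11:02–22:40 = 11 h 38 min; less 30 min break → 11 h 8 min
Total worked: 48 h 32 min = 2912 min.
Regular 40 h 0 min = 2400 min at €47.50/h; overtime 8 h 32 min = 512 min at €71.25/h.
Pay = (2400 × €47.50 + 512 × €71.25) ÷ 60 = €2508.00.

€2508.00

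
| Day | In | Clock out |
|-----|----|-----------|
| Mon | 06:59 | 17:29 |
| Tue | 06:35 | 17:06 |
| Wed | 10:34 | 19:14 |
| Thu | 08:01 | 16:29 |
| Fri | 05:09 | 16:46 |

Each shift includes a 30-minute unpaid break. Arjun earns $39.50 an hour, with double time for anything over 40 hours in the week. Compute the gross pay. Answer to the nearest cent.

Mon: 06:59–17:29 = 10 h 30 min; less 30 min break → 10 h 0 min
Tue: 06:35–17:06 = 10 h 31 min; less 30 min break → 10 h 1 min
Wed: 10:34–19:14 = 8 h 40 min; less 30 min break → 8 h 10 min
Thu: 08:01–16:29 = 8 h 28 min; less 30 min break → 7 h 58 min
Fri: 05:09–16:46 = 11 h 37 min; less 30 min break → 11 h 7 min
Total worked: 47 h 16 min = 2836 min.
Regular 40 h 0 min = 2400 min at $39.50/h; overtime 7 h 16 min = 436 min at $79.00/h.
Pay = (2400 × $39.50 + 436 × $79.00) ÷ 60 = $2154.07.

$2154.07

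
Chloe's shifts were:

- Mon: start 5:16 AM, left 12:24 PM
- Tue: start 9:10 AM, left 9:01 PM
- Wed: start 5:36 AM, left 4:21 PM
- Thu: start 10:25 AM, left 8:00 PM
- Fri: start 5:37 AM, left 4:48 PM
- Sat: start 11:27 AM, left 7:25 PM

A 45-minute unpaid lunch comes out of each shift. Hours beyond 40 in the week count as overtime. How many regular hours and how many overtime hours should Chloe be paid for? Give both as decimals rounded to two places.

Mon: 5:16 AM–12:24 PM = 7 h 8 min; less 45 min break → 6 h 23 min
Tue: 9:10 AM–9:01 PM = 11 h 51 min; less 45 min break → 11 h 6 min
Wed: 5:36 AM–4:21 PM = 10 h 45 min; less 45 min break → 10 h 0 min
Thu: 10:25 AM–8:00 PM = 9 h 35 min; less 45 min break → 8 h 50 min
Fri: 5:37 AM–4:48 PM = 11 h 11 min; less 45 min break → 10 h 26 min
Sat: 11:27 AM–7:25 PM = 7 h 58 min; less 45 min break → 7 h 13 min
Total worked: 53 h 58 min = 53.97 h.
Threshold 40 h → overtime 13 h 58 min, regular 40 h 0 min.

Regular 40.00 hours, overtime 13.97 hours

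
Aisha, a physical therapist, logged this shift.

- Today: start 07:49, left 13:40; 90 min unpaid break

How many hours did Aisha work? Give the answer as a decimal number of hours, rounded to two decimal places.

Today: 07:49–13:40 = 5 h 51 min; less 90 min break → 4 h 21 min

4.35 hours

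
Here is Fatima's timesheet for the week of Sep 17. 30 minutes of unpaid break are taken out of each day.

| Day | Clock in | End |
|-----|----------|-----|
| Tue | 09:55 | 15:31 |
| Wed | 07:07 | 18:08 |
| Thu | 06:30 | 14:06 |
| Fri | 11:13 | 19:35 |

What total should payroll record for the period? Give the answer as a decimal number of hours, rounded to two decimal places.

Tue: 09:55–15:31 = 5 h 36 min; less 30 min break → 5 h 6 min
Wed: 07:07–18:08 = 11 h 1 min; less 30 min break → 10 h 31 min
Thu: 06:30–14:06 = 7 h 36 min; less 30 min break → 7 h 6 min
Fri: 11:13–19:35 = 8 h 22 min; less 30 min break → 7 h 52 min
Total: 5 h 6 min + 10 h 31 min + 7 h 6 min + 7 h 52 min = 30 h 35 min.

30.58 hours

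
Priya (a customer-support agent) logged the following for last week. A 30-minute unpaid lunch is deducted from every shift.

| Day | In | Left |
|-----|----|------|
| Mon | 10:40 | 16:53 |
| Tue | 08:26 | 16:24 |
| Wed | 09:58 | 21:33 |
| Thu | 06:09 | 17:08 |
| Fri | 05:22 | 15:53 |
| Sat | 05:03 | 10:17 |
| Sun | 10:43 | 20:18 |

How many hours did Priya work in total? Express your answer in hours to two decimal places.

58.58 hours

Mon: 10:40–16:53 = 6 h 13 min; less 30 min break → 5 h 43 min
Tue: 08:26–16:24 = 7 h 58 min; less 30 min break → 7 h 28 min
Wed: 09:58–21:33 = 11 h 35 min; less 30 min break → 11 h 5 min
Thu: 06:09–17:08 = 10 h 59 min; less 30 min break → 10 h 29 min
Fri: 05:22–15:53 = 10 h 31 min; less 30 min break → 10 h 1 min
Sat: 05:03–10:17 = 5 h 14 min; less 30 min break → 4 h 44 min
Sun: 10:43–20:18 = 9 h 35 min; less 30 min break → 9 h 5 min
Total: 5 h 43 min + 7 h 28 min + 11 h 5 min + 10 h 29 min + 10 h 1 min + 4 h 44 min + 9 h 5 min = 58 h 35 min.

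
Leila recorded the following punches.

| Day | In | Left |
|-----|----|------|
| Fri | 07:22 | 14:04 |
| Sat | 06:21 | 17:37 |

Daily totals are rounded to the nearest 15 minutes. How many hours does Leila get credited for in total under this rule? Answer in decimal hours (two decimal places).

Fri: 07:22–14:04 = 6 h 42 min → rounds to 6 h 45 min
Sat: 06:21–17:37 = 11 h 16 min → rounds to 11 h 15 min
Total credited: 18 h 0 min.

18.00 hours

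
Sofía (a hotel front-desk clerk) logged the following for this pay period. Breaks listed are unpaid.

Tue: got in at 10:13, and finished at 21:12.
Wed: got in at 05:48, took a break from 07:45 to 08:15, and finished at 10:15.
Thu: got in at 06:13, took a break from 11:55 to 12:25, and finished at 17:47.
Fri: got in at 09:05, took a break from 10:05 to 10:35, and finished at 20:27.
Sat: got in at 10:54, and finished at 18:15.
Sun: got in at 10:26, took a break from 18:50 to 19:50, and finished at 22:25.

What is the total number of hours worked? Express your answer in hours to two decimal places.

55.20 hours

Tue: 10:13–21:12 = 10 h 59 min
Wed: 05:48–10:15 = 4 h 27 min; less 30 min break → 3 h 57 min
Thu: 06:13–17:47 = 11 h 34 min; less 30 min break → 11 h 4 min
Fri: 09:05–20:27 = 11 h 22 min; less 30 min break → 10 h 52 min
Sat: 10:54–18:15 = 7 h 21 min
Sun: 10:26–22:25 = 11 h 59 min; less 60 min break → 10 h 59 min
Total: 10 h 59 min + 3 h 57 min + 11 h 4 min + 10 h 52 min + 7 h 21 min + 10 h 59 min = 55 h 12 min.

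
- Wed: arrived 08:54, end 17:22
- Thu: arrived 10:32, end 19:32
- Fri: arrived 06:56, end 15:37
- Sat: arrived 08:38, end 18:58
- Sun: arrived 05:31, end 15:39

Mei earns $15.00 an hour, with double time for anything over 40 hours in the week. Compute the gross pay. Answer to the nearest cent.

$798.50

Wed: 08:54–17:22 = 8 h 28 min
Thu: 10:32–19:32 = 9 h 0 min
Fri: 06:56–15:37 = 8 h 41 min
Sat: 08:38–18:58 = 10 h 20 min
Sun: 05:31–15:39 = 10 h 8 min
Total worked: 46 h 37 min = 2797 min.
Regular 40 h 0 min = 2400 min at $15.00/h; overtime 6 h 37 min = 397 min at $30.00/h.
Pay = (2400 × $15.00 + 397 × $30.00) ÷ 60 = $798.50.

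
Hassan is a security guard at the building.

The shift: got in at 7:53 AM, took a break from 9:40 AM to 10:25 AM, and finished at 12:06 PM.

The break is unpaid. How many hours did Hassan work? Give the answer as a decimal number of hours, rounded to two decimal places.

3.47 hours

The shift: 7:53 AM–12:06 PM = 4 h 13 min; less 45 min break → 3 h 28 min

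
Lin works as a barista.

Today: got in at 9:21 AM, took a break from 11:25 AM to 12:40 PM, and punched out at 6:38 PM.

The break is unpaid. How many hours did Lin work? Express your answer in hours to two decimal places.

Today: 9:21 AM–6:38 PM = 9 h 17 min; less 75 min break → 8 h 2 min

8.03 hours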